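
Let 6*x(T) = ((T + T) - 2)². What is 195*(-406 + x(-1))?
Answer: -78650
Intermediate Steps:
x(T) = (-2 + 2*T)²/6 (x(T) = ((T + T) - 2)²/6 = (2*T - 2)²/6 = (-2 + 2*T)²/6)
195*(-406 + x(-1)) = 195*(-406 + 2*(-1 - 1)²/3) = 195*(-406 + (⅔)*(-2)²) = 195*(-406 + (⅔)*4) = 195*(-406 + 8/3) = 195*(-1210/3) = -78650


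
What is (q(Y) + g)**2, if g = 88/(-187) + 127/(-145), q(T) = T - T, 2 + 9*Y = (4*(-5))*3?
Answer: 11015761/6076225 ≈ 1.8129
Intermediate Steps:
Y = -62/9 (Y = -2/9 + ((4*(-5))*3)/9 = -2/9 + (-20*3)/9 = -2/9 + (1/9)*(-60) = -2/9 - 20/3 = -62/9 ≈ -6.8889)
q(T) = 0
g = -3319/2465 (g = 88*(-1/187) + 127*(-1/145) = -8/17 - 127/145 = -3319/2465 ≈ -1.3465)
(q(Y) + g)**2 = (0 - 3319/2465)**2 = (-3319/2465)**2 = 11015761/6076225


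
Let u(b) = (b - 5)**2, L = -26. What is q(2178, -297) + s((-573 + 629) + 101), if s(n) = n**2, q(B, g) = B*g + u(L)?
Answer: -621256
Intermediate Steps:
u(b) = (-5 + b)**2
q(B, g) = 961 + B*g (q(B, g) = B*g + (-5 - 26)**2 = B*g + (-31)**2 = B*g + 961 = 961 + B*g)
q(2178, -297) + s((-573 + 629) + 101) = (961 + 2178*(-297)) + ((-573 + 629) + 101)**2 = (961 - 646866) + (56 + 101)**2 = -645905 + 157**2 = -645905 + 24649 = -621256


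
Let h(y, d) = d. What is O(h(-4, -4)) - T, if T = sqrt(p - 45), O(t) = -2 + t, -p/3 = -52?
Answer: -6 - sqrt(111) ≈ -16.536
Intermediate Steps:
p = 156 (p = -3*(-52) = 156)
T = sqrt(111) (T = sqrt(156 - 45) = sqrt(111) ≈ 10.536)
O(h(-4, -4)) - T = (-2 - 4) - sqrt(111) = -6 - sqrt(111)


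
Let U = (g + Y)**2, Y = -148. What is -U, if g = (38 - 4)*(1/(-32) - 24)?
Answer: -238424481/256 ≈ -9.3135e+5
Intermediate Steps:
g = -13073/16 (g = 34*(-1/32 - 24) = 34*(-769/32) = -13073/16 ≈ -817.06)
U = 238424481/256 (U = (-13073/16 - 148)**2 = (-15441/16)**2 = 238424481/256 ≈ 9.3135e+5)
-U = -1*238424481/256 = -238424481/256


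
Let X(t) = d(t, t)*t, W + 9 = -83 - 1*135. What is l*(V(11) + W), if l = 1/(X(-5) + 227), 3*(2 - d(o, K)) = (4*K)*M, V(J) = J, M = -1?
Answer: -648/751 ≈ -0.86285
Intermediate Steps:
W = -227 (W = -9 + (-83 - 1*135) = -9 + (-83 - 135) = -9 - 218 = -227)
d(o, K) = 2 + 4*K/3 (d(o, K) = 2 - 4*K*(-1)/3 = 2 - (-4)*K/3 = 2 + 4*K/3)
X(t) = t*(2 + 4*t/3) (X(t) = (2 + 4*t/3)*t = t*(2 + 4*t/3))
l = 3/751 (l = 1/((⅔)*(-5)*(3 + 2*(-5)) + 227) = 1/((⅔)*(-5)*(3 - 10) + 227) = 1/((⅔)*(-5)*(-7) + 227) = 1/(70/3 + 227) = 1/(751/3) = 3/751 ≈ 0.0039947)
l*(V(11) + W) = 3*(11 - 227)/751 = (3/751)*(-216) = -648/751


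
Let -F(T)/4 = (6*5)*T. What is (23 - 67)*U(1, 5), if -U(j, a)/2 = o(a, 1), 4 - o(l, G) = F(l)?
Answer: 53152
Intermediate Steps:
F(T) = -120*T (F(T) = -4*6*5*T = -120*T)
o(l, G) = 4 + 120*l (o(l, G) = 4 - (-120)*l = 4 + 120*l)
U(j, a) = -8 - 240*a (U(j, a) = -2*(4 + 120*a) = -8 - 240*a)
(23 - 67)*U(1, 5) = (23 - 67)*(-8 - 240*5) = -44*(-8 - 1200) = -44*(-1208) = 53152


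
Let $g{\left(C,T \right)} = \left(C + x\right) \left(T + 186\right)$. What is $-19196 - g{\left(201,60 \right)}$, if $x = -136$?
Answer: $-35186$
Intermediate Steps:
$g{\left(C,T \right)} = \left(-136 + C\right) \left(186 + T\right)$ ($g{\left(C,T \right)} = \left(C - 136\right) \left(T + 186\right) = \left(-136 + C\right) \left(186 + T\right)$)
$-19196 - g{\left(201,60 \right)} = -19196 - \left(-25296 - 8160 + 186 \cdot 201 + 201 \cdot 60\right) = -19196 - \left(-25296 - 8160 + 37386 + 12060\right) = -19196 - 15990 = -35186$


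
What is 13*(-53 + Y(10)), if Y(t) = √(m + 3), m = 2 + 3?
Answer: -689 + 26*√2 ≈ -652.23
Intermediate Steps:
m = 5
Y(t) = 2*√2 (Y(t) = √(5 + 3) = √8 = 2*√2)
13*(-53 + Y(10)) = 13*(-53 + 2*√2) = -689 + 26*√2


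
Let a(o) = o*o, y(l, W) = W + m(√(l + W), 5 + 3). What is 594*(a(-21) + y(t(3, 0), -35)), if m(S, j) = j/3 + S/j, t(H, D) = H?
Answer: 242748 + 297*I*√2 ≈ 2.4275e+5 + 420.02*I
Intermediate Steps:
m(S, j) = j/3 + S/j (m(S, j) = j*(⅓) + S/j = j/3 + S/j)
y(l, W) = 8/3 + W + √(W + l)/8 (y(l, W) = W + ((5 + 3)/3 + √(l + W)/(5 + 3)) = W + ((⅓)*8 + √(W + l)/8) = W + (8/3 + √(W + l)*(⅛)) = W + (8/3 + √(W + l)/8) = 8/3 + W + √(W + l)/8)
a(o) = o²
594*(a(-21) + y(t(3, 0), -35)) = 594*((-21)² + (8/3 - 35 + √(-35 + 3)/8)) = 594*(441 + (8/3 - 35 + √(-32)/8)) = 594*(441 + (8/3 - 35 + (4*I*√2)/8)) = 594*(441 + (8/3 - 35 + I*√2/2)) = 594*(441 + (-97/3 + I*√2/2)) = 594*(1226/3 + I*√2/2) = 242748 + 297*I*√2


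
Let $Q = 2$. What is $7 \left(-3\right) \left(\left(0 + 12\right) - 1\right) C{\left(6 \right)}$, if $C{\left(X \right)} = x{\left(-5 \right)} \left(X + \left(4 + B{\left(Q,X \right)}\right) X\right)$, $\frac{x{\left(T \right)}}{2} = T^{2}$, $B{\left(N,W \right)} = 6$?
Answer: $-762300$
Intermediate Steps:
$x{\left(T \right)} = 2 T^{2}$
$C{\left(X \right)} = 550 X$ ($C{\left(X \right)} = 2 \left(-5\right)^{2} \left(X + \left(4 + 6\right) X\right) = 2 \cdot 25 \left(X + 10 X\right) = 50 \cdot 11 X = 550 X$)
$7 \left(-3\right) \left(\left(0 + 12\right) - 1\right) C{\left(6 \right)} = 7 \left(-3\right) \left(\left(0 + 12\right) - 1\right) 550 \cdot 6 = - 21 \left(12 - 1\right) 3300 = \left(-21\right) 11 \cdot 3300 = \left(-231\right) 3300 = -762300$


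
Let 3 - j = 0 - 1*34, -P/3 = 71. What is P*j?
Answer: -7881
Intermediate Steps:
P = -213 (P = -3*71 = -213)
j = 37 (j = 3 - (0 - 1*34) = 3 - (0 - 34) = 3 - 1*(-34) = 3 + 34 = 37)
P*j = -213*37 = -7881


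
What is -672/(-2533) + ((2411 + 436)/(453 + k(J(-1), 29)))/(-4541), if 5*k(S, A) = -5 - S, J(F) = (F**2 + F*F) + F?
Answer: 2285799571/8661271809 ≈ 0.26391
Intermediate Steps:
J(F) = F + 2*F**2 (J(F) = (F**2 + F**2) + F = 2*F**2 + F = F + 2*F**2)
k(S, A) = -1 - S/5 (k(S, A) = (-5 - S)/5 = -1 - S/5)
-672/(-2533) + ((2411 + 436)/(453 + k(J(-1), 29)))/(-4541) = -672/(-2533) + ((2411 + 436)/(453 + (-1 - (-1)*(1 + 2*(-1))/5)))/(-4541) = -672*(-1/2533) + (2847/(453 + (-1 - (-1)*(1 - 2)/5)))*(-1/4541) = 672/2533 + (2847/(453 + (-1 - (-1)*(-1)/5)))*(-1/4541) = 672/2533 + (2847/(453 + (-1 - 1/5*1)))*(-1/4541) = 672/2533 + (2847/(453 + (-1 - 1/5)))*(-1/4541) = 672/2533 + (2847/(453 - 6/5))*(-1/4541) = 672/2533 + (2847/(2259/5))*(-1/4541) = 672/2533 + (2847*(5/2259))*(-1/4541) = 672/2533 + (4745/753)*(-1/4541) = 672/2533 - 4745/3419373 = 2285799571/8661271809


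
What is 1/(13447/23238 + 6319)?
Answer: 23238/146854369 ≈ 0.00015824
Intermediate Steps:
1/(13447/23238 + 6319) = 1/(146854369/23238) = 23238/146854369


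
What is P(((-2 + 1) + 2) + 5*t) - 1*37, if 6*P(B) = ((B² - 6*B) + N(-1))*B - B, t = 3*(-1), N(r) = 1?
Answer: -2071/3 ≈ -690.33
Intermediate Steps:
t = -3
P(B) = -B/6 + B*(1 + B² - 6*B)/6 (P(B) = (((B² - 6*B) + 1)*B - B)/6 = ((1 + B² - 6*B)*B - B)/6 = (B*(1 + B² - 6*B) - B)/6 = (-B + B*(1 + B² - 6*B))/6 = -B/6 + B*(1 + B² - 6*B)/6)
P(((-2 + 1) + 2) + 5*t) - 1*37 = (((-2 + 1) + 2) + 5*(-3))²*(-6 + (((-2 + 1) + 2) + 5*(-3)))/6 - 1*37 = ((-1 + 2) - 15)²*(-6 + ((-1 + 2) - 15))/6 - 37 = (1 - 15)²*(-6 + (1 - 15))/6 - 37 = (⅙)*(-14)²*(-6 - 14) - 37 = (⅙)*196*(-20) - 37 = -1960/3 - 37 = -2071/3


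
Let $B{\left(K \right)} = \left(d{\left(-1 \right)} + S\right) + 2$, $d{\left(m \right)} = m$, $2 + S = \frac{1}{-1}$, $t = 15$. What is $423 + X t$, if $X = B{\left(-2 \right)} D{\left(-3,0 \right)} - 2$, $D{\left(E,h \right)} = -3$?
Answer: $483$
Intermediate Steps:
$S = -3$ ($S = -2 + \frac{1}{-1} = -2 - 1 = -3$)
$B{\left(K \right)} = -2$ ($B{\left(K \right)} = \left(-1 - 3\right) + 2 = -4 + 2 = -2$)
$X = 4$ ($X = \left(-2\right) \left(-3\right) - 2 = 6 - 2 = 4$)
$423 + X t = 423 + 4 \cdot 15 = 423 + 60 = 483$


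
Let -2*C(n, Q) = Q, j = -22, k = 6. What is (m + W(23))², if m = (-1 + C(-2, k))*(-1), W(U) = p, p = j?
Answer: 324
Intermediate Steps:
p = -22
W(U) = -22
C(n, Q) = -Q/2
m = 4 (m = (-1 - ½*6)*(-1) = (-1 - 3)*(-1) = -4*(-1) = 4)
(m + W(23))² = (4 - 22)² = (-18)² = 324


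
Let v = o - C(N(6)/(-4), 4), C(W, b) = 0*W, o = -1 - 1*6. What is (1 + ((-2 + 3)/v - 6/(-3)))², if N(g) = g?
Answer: 400/49 ≈ 8.1633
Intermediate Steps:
o = -7 (o = -1 - 6 = -7)
C(W, b) = 0
v = -7 (v = -7 - 1*0 = -7 + 0 = -7)
(1 + ((-2 + 3)/v - 6/(-3)))² = (1 + ((-2 + 3)/(-7) - 6/(-3)))² = (1 + (1*(-⅐) - 6*(-⅓)))² = (1 + (-⅐ + 2))² = (1 + 13/7)² = (20/7)² = 400/49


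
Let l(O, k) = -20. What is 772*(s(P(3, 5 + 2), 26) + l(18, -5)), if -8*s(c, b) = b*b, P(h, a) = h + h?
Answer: -80674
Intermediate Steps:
P(h, a) = 2*h
s(c, b) = -b**2/8 (s(c, b) = -b*b/8 = -b**2/8)
772*(s(P(3, 5 + 2), 26) + l(18, -5)) = 772*(-1/8*26**2 - 20) = 772*(-1/8*676 - 20) = 772*(-169/2 - 20) = 772*(-209/2) = -80674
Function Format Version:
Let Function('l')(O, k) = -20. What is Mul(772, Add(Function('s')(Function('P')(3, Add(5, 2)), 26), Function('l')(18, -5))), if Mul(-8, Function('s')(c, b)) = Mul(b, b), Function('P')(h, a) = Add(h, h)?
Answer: -80674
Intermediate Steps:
Function('P')(h, a) = Mul(2, h)
Function('s')(c, b) = Mul(Rational(-1, 8), Pow(b, 2)) (Function('s')(c, b) = Mul(Rational(-1, 8), Mul(b, b)) = Mul(Rational(-1, 8), Pow(b, 2)))
Mul(772, Add(Function('s')(Function('P')(3, Add(5, 2)), 26), Function('l')(18, -5))) = Mul(772, Add(Mul(Rational(-1, 8), Pow(26, 2)), -20)) = Mul(772, Add(Mul(Rational(-1, 8), 676), -20)) = Mul(772, Add(Rational(-169, 2), -20)) = Mul(772, Rational(-209, 2)) = -80674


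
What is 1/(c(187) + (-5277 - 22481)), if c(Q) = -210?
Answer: -1/27968 ≈ -3.5755e-5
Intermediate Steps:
1/(c(187) + (-5277 - 22481)) = 1/(-210 + (-5277 - 22481)) = 1/(-210 - 27758) = 1/(-27968) = -1/27968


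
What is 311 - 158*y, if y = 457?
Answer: -71895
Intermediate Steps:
311 - 158*y = 311 - 158*457 = 311 - 72206 = -71895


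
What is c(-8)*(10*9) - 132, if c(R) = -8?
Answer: -852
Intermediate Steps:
c(-8)*(10*9) - 132 = -80*9 - 132 = -8*90 - 132 = -720 - 132 = -852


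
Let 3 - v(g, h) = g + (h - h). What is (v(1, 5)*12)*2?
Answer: 48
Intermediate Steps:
v(g, h) = 3 - g (v(g, h) = 3 - (g + (h - h)) = 3 - (g + 0) = 3 - g)
(v(1, 5)*12)*2 = ((3 - 1*1)*12)*2 = ((3 - 1)*12)*2 = (2*12)*2 = 24*2 = 48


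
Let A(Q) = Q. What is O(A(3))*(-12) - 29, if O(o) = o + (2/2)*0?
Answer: -65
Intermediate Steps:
O(o) = o (O(o) = o + (2*(1/2))*0 = o + 1*0 = o + 0 = o)
O(A(3))*(-12) - 29 = 3*(-12) - 29 = -36 - 29 = -65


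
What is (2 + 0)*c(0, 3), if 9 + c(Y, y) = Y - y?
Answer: -24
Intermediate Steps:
c(Y, y) = -9 + Y - y (c(Y, y) = -9 + (Y - y) = -9 + Y - y)
(2 + 0)*c(0, 3) = (2 + 0)*(-9 + 0 - 1*3) = 2*(-9 + 0 - 3) = 2*(-12) = -24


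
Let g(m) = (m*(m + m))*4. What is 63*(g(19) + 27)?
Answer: 183645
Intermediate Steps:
g(m) = 8*m² (g(m) = (m*(2*m))*4 = (2*m²)*4 = 8*m²)
63*(g(19) + 27) = 63*(8*19² + 27) = 63*(8*361 + 27) = 63*(2888 + 27) = 63*2915 = 183645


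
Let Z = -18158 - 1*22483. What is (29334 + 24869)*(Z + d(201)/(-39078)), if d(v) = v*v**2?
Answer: -9613742792733/4342 ≈ -2.2141e+9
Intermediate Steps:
Z = -40641 (Z = -18158 - 22483 = -40641)
d(v) = v**3
(29334 + 24869)*(Z + d(201)/(-39078)) = (29334 + 24869)*(-40641 + 201**3/(-39078)) = 54203*(-40641 + 8120601*(-1/39078)) = 54203*(-40641 - 902289/4342) = 54203*(-177365511/4342) = -9613742792733/4342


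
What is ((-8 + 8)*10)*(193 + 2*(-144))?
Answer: 0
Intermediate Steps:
((-8 + 8)*10)*(193 + 2*(-144)) = (0*10)*(193 - 288) = 0*(-95) = 0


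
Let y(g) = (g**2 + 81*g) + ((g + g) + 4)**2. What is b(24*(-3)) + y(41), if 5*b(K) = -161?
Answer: 61829/5 ≈ 12366.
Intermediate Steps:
y(g) = g**2 + (4 + 2*g)**2 + 81*g (y(g) = (g**2 + 81*g) + (2*g + 4)**2 = (g**2 + 81*g) + (4 + 2*g)**2 = g**2 + (4 + 2*g)**2 + 81*g)
b(K) = -161/5 (b(K) = (1/5)*(-161) = -161/5)
b(24*(-3)) + y(41) = -161/5 + (16 + 5*41**2 + 97*41) = -161/5 + (16 + 5*1681 + 3977) = -161/5 + (16 + 8405 + 3977) = -161/5 + 12398 = 61829/5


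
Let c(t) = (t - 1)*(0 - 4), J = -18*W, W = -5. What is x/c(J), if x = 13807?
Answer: -13807/356 ≈ -38.784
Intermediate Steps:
J = 90 (J = -18*(-5) = 90)
c(t) = 4 - 4*t (c(t) = (-1 + t)*(-4) = 4 - 4*t)
x/c(J) = 13807/(4 - 4*90) = 13807/(4 - 360) = 13807/(-356) = 13807*(-1/356) = -13807/356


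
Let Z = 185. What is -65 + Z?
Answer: 120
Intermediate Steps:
-65 + Z = -65 + 185 = 120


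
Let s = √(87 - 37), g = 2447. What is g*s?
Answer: 12235*√2 ≈ 17303.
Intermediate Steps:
s = 5*√2 (s = √50 = 5*√2 ≈ 7.0711)
g*s = 2447*(5*√2) = 12235*√2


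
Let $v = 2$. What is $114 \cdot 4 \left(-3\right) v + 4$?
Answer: $-2732$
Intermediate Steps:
$114 \cdot 4 \left(-3\right) v + 4 = 114 \cdot 4 \left(-3\right) 2 + 4 = 114 \left(\left(-12\right) 2\right) + 4 = 114 \left(-24\right) + 4 = -2736 + 4 = -2732$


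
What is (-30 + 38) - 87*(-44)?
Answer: 3836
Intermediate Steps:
(-30 + 38) - 87*(-44) = 8 + 3828 = 3836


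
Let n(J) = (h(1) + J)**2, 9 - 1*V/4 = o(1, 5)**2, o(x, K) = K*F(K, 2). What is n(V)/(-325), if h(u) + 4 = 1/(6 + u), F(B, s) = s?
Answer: -265225/637 ≈ -416.37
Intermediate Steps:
o(x, K) = 2*K (o(x, K) = K*2 = 2*K)
h(u) = -4 + 1/(6 + u)
V = -364 (V = 36 - 4*(2*5)**2 = 36 - 4*10**2 = 36 - 4*100 = 36 - 400 = -364)
n(J) = (-27/7 + J)**2 (n(J) = ((-23 - 4*1)/(6 + 1) + J)**2 = ((-23 - 4)/7 + J)**2 = ((1/7)*(-27) + J)**2 = (-27/7 + J)**2)
n(V)/(-325) = ((-27 + 7*(-364))**2/49)/(-325) = ((-27 - 2548)**2/49)*(-1/325) = ((1/49)*(-2575)**2)*(-1/325) = ((1/49)*6630625)*(-1/325) = (6630625/49)*(-1/325) = -265225/637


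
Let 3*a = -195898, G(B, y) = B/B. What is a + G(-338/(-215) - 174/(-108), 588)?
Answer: -195895/3 ≈ -65298.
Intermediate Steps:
G(B, y) = 1
a = -195898/3 (a = (1/3)*(-195898) = -195898/3 ≈ -65299.)
a + G(-338/(-215) - 174/(-108), 588) = -195898/3 + 1 = -195895/3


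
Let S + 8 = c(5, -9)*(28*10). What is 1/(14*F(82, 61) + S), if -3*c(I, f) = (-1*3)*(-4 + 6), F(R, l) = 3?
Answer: 1/594 ≈ 0.0016835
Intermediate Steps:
c(I, f) = 2 (c(I, f) = -(-1*3)*(-4 + 6)/3 = -(-1)*2 = -⅓*(-6) = 2)
S = 552 (S = -8 + 2*(28*10) = -8 + 2*280 = -8 + 560 = 552)
1/(14*F(82, 61) + S) = 1/(14*3 + 552) = 1/(42 + 552) = 1/594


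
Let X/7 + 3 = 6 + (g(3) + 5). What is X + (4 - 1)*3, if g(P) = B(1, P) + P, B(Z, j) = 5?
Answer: 121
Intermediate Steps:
g(P) = 5 + P
X = 112 (X = -21 + 7*(6 + ((5 + 3) + 5)) = -21 + 7*(6 + (8 + 5)) = -21 + 7*(6 + 13) = -21 + 7*19 = -21 + 133 = 112)
X + (4 - 1)*3 = 112 + (4 - 1)*3 = 112 + 3*3 = 112 + 9 = 121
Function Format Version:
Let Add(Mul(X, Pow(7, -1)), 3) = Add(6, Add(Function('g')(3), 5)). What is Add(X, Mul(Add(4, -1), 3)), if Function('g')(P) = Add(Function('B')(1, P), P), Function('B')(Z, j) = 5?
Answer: 121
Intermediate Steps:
Function('g')(P) = Add(5, P)
X = 112 (X = Add(-21, Mul(7, Add(6, Add(Add(5, 3), 5)))) = Add(-21, Mul(7, Add(6, Add(8, 5)))) = Add(-21, Mul(7, Add(6, 13))) = Add(-21, Mul(7, 19)) = Add(-21, 133) = 112)
Add(X, Mul(Add(4, -1), 3)) = Add(112, Mul(Add(4, -1), 3)) = Add(112, Mul(3, 3)) = Add(112, 9) = 121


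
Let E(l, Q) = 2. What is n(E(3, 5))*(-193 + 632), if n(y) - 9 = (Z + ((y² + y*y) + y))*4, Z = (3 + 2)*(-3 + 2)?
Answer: 12731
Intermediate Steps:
Z = -5 (Z = 5*(-1) = -5)
n(y) = -11 + 4*y + 8*y² (n(y) = 9 + (-5 + ((y² + y*y) + y))*4 = 9 + (-5 + ((y² + y²) + y))*4 = 9 + (-5 + (2*y² + y))*4 = 9 + (-5 + (y + 2*y²))*4 = 9 + (-5 + y + 2*y²)*4 = 9 + (-20 + 4*y + 8*y²) = -11 + 4*y + 8*y²)
n(E(3, 5))*(-193 + 632) = (-11 + 4*2 + 8*2²)*(-193 + 632) = (-11 + 8 + 8*4)*439 = (-11 + 8 + 32)*439 = 29*439 = 12731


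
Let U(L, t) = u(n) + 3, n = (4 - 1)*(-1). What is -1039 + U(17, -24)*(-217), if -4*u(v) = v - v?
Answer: -1690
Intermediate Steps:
n = -3 (n = 3*(-1) = -3)
u(v) = 0 (u(v) = -(v - v)/4 = -¼*0 = 0)
U(L, t) = 3 (U(L, t) = 0 + 3 = 3)
-1039 + U(17, -24)*(-217) = -1039 + 3*(-217) = -1039 - 651 = -1690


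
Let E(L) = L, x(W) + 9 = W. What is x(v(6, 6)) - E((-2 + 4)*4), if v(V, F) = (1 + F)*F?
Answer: 25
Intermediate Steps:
v(V, F) = F*(1 + F)
x(W) = -9 + W
x(v(6, 6)) - E((-2 + 4)*4) = (-9 + 6*(1 + 6)) - (-2 + 4)*4 = (-9 + 6*7) - 2*4 = (-9 + 42) - 1*8 = 33 - 8 = 25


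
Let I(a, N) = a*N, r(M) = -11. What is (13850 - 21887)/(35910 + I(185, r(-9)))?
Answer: -8037/33875 ≈ -0.23725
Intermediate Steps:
I(a, N) = N*a
(13850 - 21887)/(35910 + I(185, r(-9))) = (13850 - 21887)/(35910 - 11*185) = -8037/(35910 - 2035) = -8037/33875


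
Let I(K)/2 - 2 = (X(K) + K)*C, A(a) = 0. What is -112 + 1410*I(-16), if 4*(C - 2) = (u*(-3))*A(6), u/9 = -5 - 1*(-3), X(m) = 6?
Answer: -50872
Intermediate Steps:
u = -18 (u = 9*(-5 - 1*(-3)) = 9*(-5 + 3) = 9*(-2) = -18)
C = 2 (C = 2 + (-18*(-3)*0)/4 = 2 + (54*0)/4 = 2 + (1/4)*0 = 2 + 0 = 2)
I(K) = 28 + 4*K (I(K) = 4 + 2*((6 + K)*2) = 4 + 2*(12 + 2*K) = 4 + (24 + 4*K) = 28 + 4*K)
-112 + 1410*I(-16) = -112 + 1410*(28 + 4*(-16)) = -112 + 1410*(28 - 64) = -112 + 1410*(-36) = -112 - 50760 = -50872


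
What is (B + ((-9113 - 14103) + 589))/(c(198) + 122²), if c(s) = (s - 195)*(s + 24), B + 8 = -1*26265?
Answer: -978/311 ≈ -3.1447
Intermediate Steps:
B = -26273 (B = -8 - 1*26265 = -8 - 26265 = -26273)
c(s) = (-195 + s)*(24 + s)
(B + ((-9113 - 14103) + 589))/(c(198) + 122²) = (-26273 + ((-9113 - 14103) + 589))/((-4680 + 198² - 171*198) + 122²) = (-26273 + (-23216 + 589))/((-4680 + 39204 - 33858) + 14884) = (-26273 - 22627)/(666 + 14884) = -48900/15550 = -48900*1/15550 = -978/311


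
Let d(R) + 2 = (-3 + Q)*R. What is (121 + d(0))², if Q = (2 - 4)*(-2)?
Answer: 14161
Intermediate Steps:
Q = 4 (Q = -2*(-2) = 4)
d(R) = -2 + R (d(R) = -2 + (-3 + 4)*R = -2 + 1*R = -2 + R)
(121 + d(0))² = (121 + (-2 + 0))² = (121 - 2)² = 119² = 14161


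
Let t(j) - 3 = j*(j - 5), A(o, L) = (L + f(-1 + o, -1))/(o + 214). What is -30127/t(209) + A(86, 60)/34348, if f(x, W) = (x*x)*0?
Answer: -5173968341/7322821860 ≈ -0.70655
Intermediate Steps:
f(x, W) = 0 (f(x, W) = x**2*0 = 0)
A(o, L) = L/(214 + o) (A(o, L) = (L + 0)/(o + 214) = L/(214 + o))
t(j) = 3 + j*(-5 + j) (t(j) = 3 + j*(j - 5) = 3 + j*(-5 + j))
-30127/t(209) + A(86, 60)/34348 = -30127/(3 + 209**2 - 5*209) + (60/(214 + 86))/34348 = -30127/(3 + 43681 - 1045) + (60/300)*(1/34348) = -30127/42639 + (60*(1/300))*(1/34348) = -30127*1/42639 + (1/5)*(1/34348) = -30127/42639 + 1/171740 = -5173968341/7322821860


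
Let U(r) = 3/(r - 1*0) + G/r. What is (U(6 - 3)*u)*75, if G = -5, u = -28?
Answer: 1400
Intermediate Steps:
U(r) = -2/r (U(r) = 3/(r - 1*0) - 5/r = 3/(r + 0) - 5/r = 3/r - 5/r = -2/r)
(U(6 - 3)*u)*75 = (-2/(6 - 3)*(-28))*75 = (-2/3*(-28))*75 = (-2*1/3*(-28))*75 = -2/3*(-28)*75 = (56/3)*75 = 1400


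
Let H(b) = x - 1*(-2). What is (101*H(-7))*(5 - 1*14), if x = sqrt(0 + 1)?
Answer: -2727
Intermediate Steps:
x = 1 (x = sqrt(1) = 1)
H(b) = 3 (H(b) = 1 - 1*(-2) = 1 + 2 = 3)
(101*H(-7))*(5 - 1*14) = (101*3)*(5 - 1*14) = 303*(5 - 14) = 303*(-9) = -2727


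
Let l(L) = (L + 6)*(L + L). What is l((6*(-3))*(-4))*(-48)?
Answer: -539136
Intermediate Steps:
l(L) = 2*L*(6 + L) (l(L) = (6 + L)*(2*L) = 2*L*(6 + L))
l((6*(-3))*(-4))*(-48) = (2*((6*(-3))*(-4))*(6 + (6*(-3))*(-4)))*(-48) = (2*(-18*(-4))*(6 - 18*(-4)))*(-48) = (2*72*(6 + 72))*(-48) = (2*72*78)*(-48) = 11232*(-48) = -539136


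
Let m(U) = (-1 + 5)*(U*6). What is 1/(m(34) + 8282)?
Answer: 1/9098 ≈ 0.00010991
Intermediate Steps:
m(U) = 24*U (m(U) = 4*(6*U) = 24*U)
1/(m(34) + 8282) = 1/(24*34 + 8282) = 1/(816 + 8282) = 1/9098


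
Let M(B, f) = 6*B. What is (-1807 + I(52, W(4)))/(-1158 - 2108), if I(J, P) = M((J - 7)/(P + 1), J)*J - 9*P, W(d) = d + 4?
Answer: 319/3266 ≈ 0.097673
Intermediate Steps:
W(d) = 4 + d
I(J, P) = -9*P + 6*J*(-7 + J)/(1 + P) (I(J, P) = (6*((J - 7)/(P + 1)))*J - 9*P = (6*((-7 + J)/(1 + P)))*J - 9*P = (6*(-7 + J)/(1 + P))*J - 9*P = 6*J*(-7 + J)/(1 + P) - 9*P = -9*P + 6*J*(-7 + J)/(1 + P))
(-1807 + I(52, W(4)))/(-1158 - 2108) = (-1807 + 3*(-3*(4 + 4)*(1 + (4 + 4)) + 2*52*(-7 + 52))/(1 + (4 + 4)))/(-1158 - 2108) = (-1807 + 3*(-3*8*(1 + 8) + 2*52*45)/(1 + 8))/(-3266) = (-1807 + 3*(-3*8*9 + 4680)/9)*(-1/3266) = (-1807 + 3*(⅑)*(-216 + 4680))*(-1/3266) = (-1807 + 3*(⅑)*4464)*(-1/3266) = (-1807 + 1488)*(-1/3266) = -319*(-1/3266) = 319/3266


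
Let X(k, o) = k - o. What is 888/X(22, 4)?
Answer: 148/3 ≈ 49.333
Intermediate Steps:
888/X(22, 4) = 888/(22 - 1*4) = 888/(22 - 4) = 888/18 = 888*(1/18) = 148/3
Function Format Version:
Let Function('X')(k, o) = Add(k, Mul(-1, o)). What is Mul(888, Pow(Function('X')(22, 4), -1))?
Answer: Rational(148, 3) ≈ 49.333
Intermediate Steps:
Mul(888, Pow(Function('X')(22, 4), -1)) = Mul(888, Pow(Add(22, Mul(-1, 4)), -1)) = Mul(888, Pow(Add(22, -4), -1)) = Mul(888, Pow(18, -1)) = Mul(888, Rational(1, 18)) = Rational(148, 3)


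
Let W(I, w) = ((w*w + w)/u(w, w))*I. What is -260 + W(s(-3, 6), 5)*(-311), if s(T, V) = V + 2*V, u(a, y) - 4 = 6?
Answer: -17054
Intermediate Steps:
u(a, y) = 10 (u(a, y) = 4 + 6 = 10)
s(T, V) = 3*V
W(I, w) = I*(w/10 + w²/10) (W(I, w) = ((w*w + w)/10)*I = ((w² + w)*(⅒))*I = ((w + w²)*(⅒))*I = (w/10 + w²/10)*I = I*(w/10 + w²/10))
-260 + W(s(-3, 6), 5)*(-311) = -260 + ((⅒)*(3*6)*5*(1 + 5))*(-311) = -260 + ((⅒)*18*5*6)*(-311) = -260 + 54*(-311) = -260 - 16794 = -17054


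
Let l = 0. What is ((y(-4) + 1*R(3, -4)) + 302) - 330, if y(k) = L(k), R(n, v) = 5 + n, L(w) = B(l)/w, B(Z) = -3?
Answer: -77/4 ≈ -19.250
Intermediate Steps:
L(w) = -3/w
y(k) = -3/k
((y(-4) + 1*R(3, -4)) + 302) - 330 = ((-3/(-4) + 1*(5 + 3)) + 302) - 330 = ((-3*(-¼) + 1*8) + 302) - 330 = ((¾ + 8) + 302) - 330 = (35/4 + 302) - 330 = 1243/4 - 330 = -77/4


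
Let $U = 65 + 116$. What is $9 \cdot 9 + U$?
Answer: $262$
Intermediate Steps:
$U = 181$
$9 \cdot 9 + U = 9 \cdot 9 + 181 = 81 + 181 = 262$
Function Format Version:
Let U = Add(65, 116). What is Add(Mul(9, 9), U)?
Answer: 262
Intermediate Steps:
U = 181
Add(Mul(9, 9), U) = Add(Mul(9, 9), 181) = Add(81, 181) = 262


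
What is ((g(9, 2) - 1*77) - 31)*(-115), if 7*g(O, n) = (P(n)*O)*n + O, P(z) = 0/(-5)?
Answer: 85905/7 ≈ 12272.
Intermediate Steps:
P(z) = 0 (P(z) = 0*(-⅕) = 0)
g(O, n) = O/7 (g(O, n) = ((0*O)*n + O)/7 = (0*n + O)/7 = (0 + O)/7 = O/7)
((g(9, 2) - 1*77) - 31)*(-115) = (((⅐)*9 - 1*77) - 31)*(-115) = ((9/7 - 77) - 31)*(-115) = (-530/7 - 31)*(-115) = -747/7*(-115) = 85905/7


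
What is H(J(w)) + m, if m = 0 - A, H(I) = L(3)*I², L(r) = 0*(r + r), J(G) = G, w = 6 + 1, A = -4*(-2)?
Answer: -8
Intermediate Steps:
A = 8
w = 7
L(r) = 0 (L(r) = 0*(2*r) = 0)
H(I) = 0 (H(I) = 0*I² = 0)
m = -8 (m = 0 - 1*8 = 0 - 8 = -8)
H(J(w)) + m = 0 - 8 = -8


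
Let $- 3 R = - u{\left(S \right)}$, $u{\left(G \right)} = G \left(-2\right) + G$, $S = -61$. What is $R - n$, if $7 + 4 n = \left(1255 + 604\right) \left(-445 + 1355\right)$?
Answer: $- \frac{5074805}{12} \approx -4.229 \cdot 10^{5}$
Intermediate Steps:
$u{\left(G \right)} = - G$ ($u{\left(G \right)} = - 2 G + G = - G$)
$n = \frac{1691683}{4}$ ($n = - \frac{7}{4} + \frac{\left(1255 + 604\right) \left(-445 + 1355\right)}{4} = - \frac{7}{4} + \frac{1859 \cdot 910}{4} = - \frac{7}{4} + \frac{1}{4} \cdot 1691690 = - \frac{7}{4} + \frac{845845}{2} = \frac{1691683}{4} \approx 4.2292 \cdot 10^{5}$)
$R = \frac{61}{3}$ ($R = - \frac{\left(-1\right) \left(\left(-1\right) \left(-61\right)\right)}{3} = - \frac{\left(-1\right) 61}{3} = \left(- \frac{1}{3}\right) \left(-61\right) = \frac{61}{3} \approx 20.333$)
$R - n = \frac{61}{3} - \frac{1691683}{4} = - \frac{5074805}{12}$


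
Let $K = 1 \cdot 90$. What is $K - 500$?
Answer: $-410$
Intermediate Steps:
$K = 90$
$K - 500 = 90 - 500 = -410$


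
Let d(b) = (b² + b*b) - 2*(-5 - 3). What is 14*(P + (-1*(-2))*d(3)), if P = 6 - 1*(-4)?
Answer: 1092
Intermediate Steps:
P = 10 (P = 6 + 4 = 10)
d(b) = 16 + 2*b² (d(b) = (b² + b²) - 2*(-8) = 2*b² + 16 = 16 + 2*b²)
14*(P + (-1*(-2))*d(3)) = 14*(10 + (-1*(-2))*(16 + 2*3²)) = 14*(10 + 2*(16 + 2*9)) = 14*(10 + 2*(16 + 18)) = 14*(10 + 2*34) = 14*(10 + 68) = 14*78 = 1092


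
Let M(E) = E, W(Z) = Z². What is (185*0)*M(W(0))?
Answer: 0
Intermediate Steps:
(185*0)*M(W(0)) = (185*0)*0² = 0*0 = 0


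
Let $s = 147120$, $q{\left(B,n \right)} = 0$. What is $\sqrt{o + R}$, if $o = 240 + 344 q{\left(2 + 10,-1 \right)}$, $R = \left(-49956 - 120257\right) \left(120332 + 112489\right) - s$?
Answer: $711 i \sqrt{78393} \approx 1.9907 \cdot 10^{5} i$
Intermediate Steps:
$R = -39629307993$ ($R = \left(-49956 - 120257\right) \left(120332 + 112489\right) - 147120 = \left(-170213\right) 232821 - 147120 = -39629160873 - 147120 = -39629307993$)
$o = 240$ ($o = 240 + 344 \cdot 0 = 240 + 0 = 240$)
$\sqrt{o + R} = \sqrt{240 - 39629307993} = \sqrt{-39629307753} = 711 i \sqrt{78393}$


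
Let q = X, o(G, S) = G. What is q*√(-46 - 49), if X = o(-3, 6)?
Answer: -3*I*√95 ≈ -29.24*I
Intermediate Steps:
X = -3
q = -3
q*√(-46 - 49) = -3*√(-46 - 49) = -3*I*√95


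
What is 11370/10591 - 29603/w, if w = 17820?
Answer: -110911973/188731620 ≈ -0.58767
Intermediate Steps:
11370/10591 - 29603/w = 11370/10591 - 29603/17820 = -110911973/188731620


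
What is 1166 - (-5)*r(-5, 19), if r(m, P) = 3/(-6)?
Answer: 2327/2 ≈ 1163.5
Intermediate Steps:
r(m, P) = -½ (r(m, P) = 3*(-⅙) = -½)
1166 - (-5)*r(-5, 19) = 1166 - (-5)*(-1)/2 = 1166 - 1*5/2 = 1166 - 5/2 = 2327/2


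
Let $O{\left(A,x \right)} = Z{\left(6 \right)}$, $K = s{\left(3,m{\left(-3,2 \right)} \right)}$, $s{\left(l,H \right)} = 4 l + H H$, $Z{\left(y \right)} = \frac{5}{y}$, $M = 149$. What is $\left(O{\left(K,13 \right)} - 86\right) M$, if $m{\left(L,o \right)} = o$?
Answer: $- \frac{76139}{6} \approx -12690.0$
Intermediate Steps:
$s{\left(l,H \right)} = H^{2} + 4 l$ ($s{\left(l,H \right)} = 4 l + H^{2} = H^{2} + 4 l$)
$K = 16$ ($K = 2^{2} + 4 \cdot 3 = 4 + 12 = 16$)
$O{\left(A,x \right)} = \frac{5}{6}$
$\left(O{\left(K,13 \right)} - 86\right) M = \left(\frac{5}{6} - 86\right) 149 = \left(- \frac{511}{6}\right) 149 = - \frac{76139}{6}$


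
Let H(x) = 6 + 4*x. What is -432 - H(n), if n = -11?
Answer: -394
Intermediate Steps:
-432 - H(n) = -432 - (6 + 4*(-11)) = -432 - (6 - 44) = -432 - 1*(-38) = -432 + 38 = -394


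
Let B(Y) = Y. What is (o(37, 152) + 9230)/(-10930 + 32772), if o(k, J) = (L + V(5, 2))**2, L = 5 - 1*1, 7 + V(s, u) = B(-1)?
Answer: 69/163 ≈ 0.42331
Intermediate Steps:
V(s, u) = -8 (V(s, u) = -7 - 1 = -8)
L = 4 (L = 5 - 1 = 4)
o(k, J) = 16 (o(k, J) = (4 - 8)**2 = (-4)**2 = 16)
(o(37, 152) + 9230)/(-10930 + 32772) = (16 + 9230)/(-10930 + 32772) = 9246/21842 = 9246*(1/21842) = 69/163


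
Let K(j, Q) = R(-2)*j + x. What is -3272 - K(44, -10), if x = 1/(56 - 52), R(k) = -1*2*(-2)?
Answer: -13793/4 ≈ -3448.3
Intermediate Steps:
R(k) = 4 (R(k) = -2*(-2) = 4)
x = 1/4 ≈ 0.25000
K(j, Q) = 1/4 + 4*j (K(j, Q) = 4*j + 1/4 = 1/4 + 4*j)
-3272 - K(44, -10) = -3272 - (1/4 + 4*44) = -3272 - (1/4 + 176) = -3272 - 1*705/4 = -3272 - 705/4 = -13793/4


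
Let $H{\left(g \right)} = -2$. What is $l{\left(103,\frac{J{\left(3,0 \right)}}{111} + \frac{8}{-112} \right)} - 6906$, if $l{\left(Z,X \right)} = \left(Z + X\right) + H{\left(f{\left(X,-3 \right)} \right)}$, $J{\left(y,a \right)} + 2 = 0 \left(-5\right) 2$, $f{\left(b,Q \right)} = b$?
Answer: $- \frac{10575109}{1554} \approx -6805.1$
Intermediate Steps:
$J{\left(y,a \right)} = -2$ ($J{\left(y,a \right)} = -2 + 0 \left(-5\right) 2 = -2 + 0 \cdot 2 = -2 + 0 = -2$)
$l{\left(Z,X \right)} = -2 + X + Z$ ($l{\left(Z,X \right)} = \left(Z + X\right) - 2 = \left(X + Z\right) - 2 = -2 + X + Z$)
$l{\left(103,\frac{J{\left(3,0 \right)}}{111} + \frac{8}{-112} \right)} - 6906 = \left(-2 + \left(- \frac{2}{111} + \frac{8}{-112}\right) + 103\right) - 6906 = \left(-2 + \left(\left(-2\right) \frac{1}{111} + 8 \left(- \frac{1}{112}\right)\right) + 103\right) - 6906 = \left(-2 - \frac{139}{1554} + 103\right) - 6906 = \frac{156815}{1554} - 6906 = - \frac{10575109}{1554}$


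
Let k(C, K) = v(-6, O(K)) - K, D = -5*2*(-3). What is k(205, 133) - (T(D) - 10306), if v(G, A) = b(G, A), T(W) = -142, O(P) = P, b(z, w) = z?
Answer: 10309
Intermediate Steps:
D = 30 (D = -10*(-3) = 30)
v(G, A) = G
k(C, K) = -6 - K
k(205, 133) - (T(D) - 10306) = (-6 - 1*133) - (-142 - 10306) = (-6 - 133) - 1*(-10448) = -139 + 10448 = 10309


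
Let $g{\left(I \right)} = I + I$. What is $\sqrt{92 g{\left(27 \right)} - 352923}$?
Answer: $i \sqrt{347955} \approx 589.88 i$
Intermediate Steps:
$g{\left(I \right)} = 2 I$
$\sqrt{92 g{\left(27 \right)} - 352923} = \sqrt{92 \cdot 2 \cdot 27 - 352923} = \sqrt{92 \cdot 54 - 352923} = \sqrt{4968 - 352923} = \sqrt{-347955} = i \sqrt{347955}$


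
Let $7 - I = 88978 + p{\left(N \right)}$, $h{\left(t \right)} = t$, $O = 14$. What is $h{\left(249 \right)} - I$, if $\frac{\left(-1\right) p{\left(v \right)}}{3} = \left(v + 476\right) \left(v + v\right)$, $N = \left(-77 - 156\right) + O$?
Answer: $426918$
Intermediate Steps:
$N = -219$ ($N = \left(-77 - 156\right) + 14 = -233 + 14 = -219$)
$p{\left(v \right)} = - 6 v \left(476 + v\right)$ ($p{\left(v \right)} = - 3 \left(v + 476\right) \left(v + v\right) = - 3 \left(476 + v\right) 2 v = - 3 \cdot 2 v \left(476 + v\right) = - 6 v \left(476 + v\right)$)
$I = -426669$ ($I = 7 - \left(88978 - - 1314 \left(476 - 219\right)\right) = 7 - \left(88978 - \left(-1314\right) 257\right) = 7 - \left(88978 + 337698\right) = 7 - 426676 = -426669$)
$h{\left(249 \right)} - I = 249 - -426669 = 249 + 426669 = 426918$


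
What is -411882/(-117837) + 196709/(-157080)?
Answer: 1537734301/685549480 ≈ 2.2431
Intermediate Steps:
-411882/(-117837) + 196709/(-157080) = -411882*(-1/117837) + 196709*(-1/157080) = 137294/39279 - 196709/157080 = 1537734301/685549480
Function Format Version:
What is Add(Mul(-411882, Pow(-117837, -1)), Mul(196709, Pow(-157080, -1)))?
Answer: Rational(1537734301, 685549480) ≈ 2.2431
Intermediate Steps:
Add(Mul(-411882, Pow(-117837, -1)), Mul(196709, Pow(-157080, -1))) = Add(Mul(-411882, Rational(-1, 117837)), Mul(196709, Rational(-1, 157080))) = Add(Rational(137294, 39279), Rational(-196709, 157080)) = Rational(1537734301, 685549480)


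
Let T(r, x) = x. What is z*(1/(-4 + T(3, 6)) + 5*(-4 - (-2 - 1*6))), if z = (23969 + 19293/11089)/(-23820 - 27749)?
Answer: -5449136447/571848641 ≈ -9.5290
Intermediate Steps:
z = -265811534/571848641 (z = (23969 + 19293*(1/11089))/(-51569) = (23969 + 19293/11089)*(-1/51569) = (265811534/11089)*(-1/51569) = -265811534/571848641 ≈ -0.46483)
z*(1/(-4 + T(3, 6)) + 5*(-4 - (-2 - 1*6))) = -265811534*(1/(-4 + 6) + 5*(-4 - (-2 - 1*6)))/571848641 = -265811534*(1/2 + 5*(-4 - (-2 - 6)))/571848641 = -265811534*(1/2 + 5*(-4 - 1*(-8)))/571848641 = -265811534*(1/2 + 5*(-4 + 8))/571848641 = -265811534*(1/2 + 5*4)/571848641 = -265811534*(1/2 + 20)/571848641 = -265811534/571848641*41/2 = -5449136447/571848641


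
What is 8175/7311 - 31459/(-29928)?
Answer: 158219383/72934536 ≈ 2.1693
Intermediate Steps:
8175/7311 - 31459/(-29928) = 8175*(1/7311) - 31459*(-1/29928) = 2725/2437 + 31459/29928 = 158219383/72934536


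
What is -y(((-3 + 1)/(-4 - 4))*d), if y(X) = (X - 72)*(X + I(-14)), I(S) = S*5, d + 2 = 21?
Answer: -70209/16 ≈ -4388.1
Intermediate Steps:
d = 19 (d = -2 + 21 = 19)
I(S) = 5*S
y(X) = (-72 + X)*(-70 + X) (y(X) = (X - 72)*(X + 5*(-14)) = (-72 + X)*(X - 70) = (-72 + X)*(-70 + X))
-y(((-3 + 1)/(-4 - 4))*d) = -(5040 + (((-3 + 1)/(-4 - 4))*19)² - 142*(-3 + 1)/(-4 - 4)*19) = -(5040 + (-2/(-8)*19)² - 142*(-2/(-8))*19) = -(5040 + (-2*(-⅛)*19)² - 142*(-2*(-⅛))*19) = -(5040 + ((¼)*19)² - 71*19/2) = -(5040 + (19/4)² - 142*19/4) = -(5040 + 361/16 - 1349/2) = -1*70209/16 = -70209/16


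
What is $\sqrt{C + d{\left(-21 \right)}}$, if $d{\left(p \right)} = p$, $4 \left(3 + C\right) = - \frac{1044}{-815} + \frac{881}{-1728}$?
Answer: $\frac{i \sqrt{327905558835}}{117360} \approx 4.8793 i$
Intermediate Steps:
$C = - \frac{15813823}{5633280}$ ($C = -3 + \frac{- \frac{1044}{-815} + \frac{881}{-1728}}{4} = -3 + \frac{\left(-1044\right) \left(- \frac{1}{815}\right) + 881 \left(- \frac{1}{1728}\right)}{4} = -3 + \frac{\frac{1044}{815} - \frac{881}{1728}}{4} = -3 + \frac{1}{4} \cdot \frac{1086017}{1408320} = -3 + \frac{1086017}{5633280} = - \frac{15813823}{5633280} \approx -2.8072$)
$\sqrt{C + d{\left(-21 \right)}} = \sqrt{- \frac{15813823}{5633280} - 21} = \sqrt{- \frac{134112703}{5633280}} = \frac{i \sqrt{327905558835}}{117360}$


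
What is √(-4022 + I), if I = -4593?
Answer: I*√8615 ≈ 92.817*I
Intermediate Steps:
√(-4022 + I) = √(-4022 - 4593) = √(-8615) = I*√8615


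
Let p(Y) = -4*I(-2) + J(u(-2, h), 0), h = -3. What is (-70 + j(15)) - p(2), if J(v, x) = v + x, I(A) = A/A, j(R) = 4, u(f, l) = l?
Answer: -59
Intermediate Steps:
I(A) = 1
p(Y) = -7 (p(Y) = -4*1 + (-3 + 0) = -4 - 3 = -7)
(-70 + j(15)) - p(2) = (-70 + 4) - 1*(-7) = -66 + 7 = -59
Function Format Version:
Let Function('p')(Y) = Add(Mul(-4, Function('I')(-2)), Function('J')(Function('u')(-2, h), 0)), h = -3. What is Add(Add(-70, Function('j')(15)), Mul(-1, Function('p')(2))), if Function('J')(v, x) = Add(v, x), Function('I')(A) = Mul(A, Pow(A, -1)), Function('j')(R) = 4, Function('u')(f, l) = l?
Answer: -59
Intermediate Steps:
Function('I')(A) = 1
Function('p')(Y) = -7 (Function('p')(Y) = Add(Mul(-4, 1), Add(-3, 0)) = Add(-4, -3) = -7)
Add(Add(-70, Function('j')(15)), Mul(-1, Function('p')(2))) = Add(Add(-70, 4), Mul(-1, -7)) = Add(-66, 7) = -59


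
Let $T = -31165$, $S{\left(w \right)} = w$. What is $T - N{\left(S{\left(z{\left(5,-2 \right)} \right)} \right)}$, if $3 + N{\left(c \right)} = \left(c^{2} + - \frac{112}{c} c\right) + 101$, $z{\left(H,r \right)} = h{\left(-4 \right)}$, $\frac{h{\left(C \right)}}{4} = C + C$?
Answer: $-32175$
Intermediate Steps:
$h{\left(C \right)} = 8 C$ ($h{\left(C \right)} = 4 \left(C + C\right) = 4 \cdot 2 C = 8 C$)
$z{\left(H,r \right)} = -32$ ($z{\left(H,r \right)} = 8 \left(-4\right) = -32$)
$N{\left(c \right)} = -14 + c^{2}$ ($N{\left(c \right)} = -3 + \left(\left(c^{2} + - \frac{112}{c} c\right) + 101\right) = -3 + \left(\left(c^{2} - 112\right) + 101\right) = -3 + \left(\left(-112 + c^{2}\right) + 101\right) = -3 + \left(-11 + c^{2}\right) = -14 + c^{2}$)
$T - N{\left(S{\left(z{\left(5,-2 \right)} \right)} \right)} = -31165 - \left(-14 + \left(-32\right)^{2}\right) = -31165 - \left(-14 + 1024\right) = -31165 - 1010 = -32175$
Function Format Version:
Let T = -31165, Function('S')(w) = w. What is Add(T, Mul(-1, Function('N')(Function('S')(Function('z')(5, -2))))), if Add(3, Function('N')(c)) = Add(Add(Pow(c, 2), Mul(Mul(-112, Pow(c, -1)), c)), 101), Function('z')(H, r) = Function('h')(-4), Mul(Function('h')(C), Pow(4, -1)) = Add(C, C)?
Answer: -32175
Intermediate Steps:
Function('h')(C) = Mul(8, C) (Function('h')(C) = Mul(4, Add(C, C)) = Mul(4, Mul(2, C)) = Mul(8, C))
Function('z')(H, r) = -32 (Function('z')(H, r) = Mul(8, -4) = -32)
Function('N')(c) = Add(-14, Pow(c, 2)) (Function('N')(c) = Add(-3, Add(Add(Pow(c, 2), Mul(Mul(-112, Pow(c, -1)), c)), 101)) = Add(-3, Add(Add(Pow(c, 2), -112), 101)) = Add(-3, Add(Add(-112, Pow(c, 2)), 101)) = Add(-3, Add(-11, Pow(c, 2))) = Add(-14, Pow(c, 2)))
Add(T, Mul(-1, Function('N')(Function('S')(Function('z')(5, -2))))) = Add(-31165, Mul(-1, Add(-14, Pow(-32, 2)))) = Add(-31165, Mul(-1, Add(-14, 1024))) = Add(-31165, Mul(-1, 1010)) = Add(-31165, -1010) = -32175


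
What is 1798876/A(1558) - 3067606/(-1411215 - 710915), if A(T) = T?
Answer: 955557014007/826569635 ≈ 1156.1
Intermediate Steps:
1798876/A(1558) - 3067606/(-1411215 - 710915) = 1798876/1558 - 3067606/(-1411215 - 710915) = 1798876*(1/1558) - 3067606/(-2122130) = 899438/779 - 3067606*(-1/2122130) = 899438/779 + 1533803/1061065 = 955557014007/826569635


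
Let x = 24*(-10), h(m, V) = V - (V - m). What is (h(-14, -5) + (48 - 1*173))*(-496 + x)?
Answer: 102304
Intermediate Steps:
h(m, V) = m (h(m, V) = V + (m - V) = m)
x = -240
(h(-14, -5) + (48 - 1*173))*(-496 + x) = (-14 + (48 - 1*173))*(-496 - 240) = (-14 + (48 - 173))*(-736) = (-14 - 125)*(-736) = -139*(-736) = 102304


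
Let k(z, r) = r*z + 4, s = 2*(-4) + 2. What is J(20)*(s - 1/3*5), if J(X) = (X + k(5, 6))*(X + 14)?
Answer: -14076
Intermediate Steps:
s = -6 (s = -8 + 2 = -6)
k(z, r) = 4 + r*z
J(X) = (14 + X)*(34 + X) (J(X) = (X + (4 + 6*5))*(X + 14) = (X + (4 + 30))*(14 + X) = (X + 34)*(14 + X) = (34 + X)*(14 + X) = (14 + X)*(34 + X))
J(20)*(s - 1/3*5) = (476 + 20**2 + 48*20)*(-6 - 1/3*5) = (476 + 400 + 960)*(-6 - 1*1/3*5) = 1836*(-6 - 1/3*5) = 1836*(-6 - 5/3) = 1836*(-23/3) = -14076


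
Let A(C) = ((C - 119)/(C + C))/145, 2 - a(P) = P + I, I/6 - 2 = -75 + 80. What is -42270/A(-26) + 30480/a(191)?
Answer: -169259240/77 ≈ -2.1982e+6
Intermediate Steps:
I = 42 (I = 12 + 6*(-75 + 80) = 12 + 6*5 = 12 + 30 = 42)
a(P) = -40 - P (a(P) = 2 - (P + 42) = 2 - (42 + P) = 2 + (-42 - P) = -40 - P)
A(C) = (-119 + C)/(290*C) (A(C) = ((-119 + C)/((2*C)))*(1/145) = ((-119 + C)*(1/(2*C)))*(1/145) = ((-119 + C)/(2*C))*(1/145) = (-119 + C)/(290*C))
-42270/A(-26) + 30480/a(191) = -42270*(-7540/(-119 - 26)) + 30480/(-40 - 1*191) = -42270/((1/290)*(-1/26)*(-145)) + 30480/(-40 - 191) = -42270/1/52 + 30480/(-231) = -42270*52 + 30480*(-1/231) = -2198040 - 10160/77 = -169259240/77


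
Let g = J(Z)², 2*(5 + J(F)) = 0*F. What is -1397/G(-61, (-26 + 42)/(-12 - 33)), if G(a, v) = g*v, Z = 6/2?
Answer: 12573/80 ≈ 157.16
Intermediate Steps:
Z = 3 (Z = 6*(½) = 3)
J(F) = -5 (J(F) = -5 + (0*F)/2 = -5 + (½)*0 = -5 + 0 = -5)
g = 25 (g = (-5)² = 25)
G(a, v) = 25*v
-1397/G(-61, (-26 + 42)/(-12 - 33)) = -1397*(-12 - 33)/(25*(-26 + 42)) = -1397/(25*(16/(-45))) = -1397/(25*(16*(-1/45))) = -1397/(25*(-16/45)) = -1397/(-80/9) = -1397*(-9/80) = 12573/80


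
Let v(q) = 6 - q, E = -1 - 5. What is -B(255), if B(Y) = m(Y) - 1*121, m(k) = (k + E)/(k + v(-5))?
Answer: 31937/266 ≈ 120.06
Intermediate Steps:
E = -6
m(k) = (-6 + k)/(11 + k) (m(k) = (k - 6)/(k + (6 - 1*(-5))) = (-6 + k)/(k + (6 + 5)) = (-6 + k)/(k + 11) = (-6 + k)/(11 + k))
B(Y) = -121 + (-6 + Y)/(11 + Y) (B(Y) = (-6 + Y)/(11 + Y) - 1*121 = (-6 + Y)/(11 + Y) - 121 = -121 + (-6 + Y)/(11 + Y))
-B(255) = -(-1337 - 120*255)/(11 + 255) = -(-1337 - 30600)/266 = -(-31937)/266 = -1*(-31937/266) = 31937/266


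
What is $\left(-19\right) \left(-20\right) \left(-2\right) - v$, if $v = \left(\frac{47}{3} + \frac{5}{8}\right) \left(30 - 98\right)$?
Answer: $\frac{2087}{6} \approx 347.83$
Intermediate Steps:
$v = - \frac{6647}{6}$ ($v = \left(47 \cdot \frac{1}{3} + 5 \cdot \frac{1}{8}\right) \left(-68\right) = \left(\frac{47}{3} + \frac{5}{8}\right) \left(-68\right) = \frac{391}{24} \left(-68\right) = - \frac{6647}{6} \approx -1107.8$)
$\left(-19\right) \left(-20\right) \left(-2\right) - v = \left(-19\right) \left(-20\right) \left(-2\right) - - \frac{6647}{6} = 380 \left(-2\right) + \frac{6647}{6} = -760 + \frac{6647}{6} = \frac{2087}{6}$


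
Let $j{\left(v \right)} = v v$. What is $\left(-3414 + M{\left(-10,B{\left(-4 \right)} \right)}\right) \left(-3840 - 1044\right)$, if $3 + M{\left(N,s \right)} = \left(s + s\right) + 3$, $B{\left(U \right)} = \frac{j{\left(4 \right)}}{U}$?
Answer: $16713048$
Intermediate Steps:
$j{\left(v \right)} = v^{2}$
$B{\left(U \right)} = \frac{16}{U}$ ($B{\left(U \right)} = \frac{4^{2}}{U} = \frac{16}{U}$)
$M{\left(N,s \right)} = 2 s$ ($M{\left(N,s \right)} = -3 + \left(\left(s + s\right) + 3\right) = -3 + \left(2 s + 3\right) = -3 + \left(3 + 2 s\right) = 2 s$)
$\left(-3414 + M{\left(-10,B{\left(-4 \right)} \right)}\right) \left(-3840 - 1044\right) = \left(-3414 + 2 \frac{16}{-4}\right) \left(-3840 - 1044\right) = \left(-3414 + 2 \cdot 16 \left(- \frac{1}{4}\right)\right) \left(-4884\right) = \left(-3414 + 2 \left(-4\right)\right) \left(-4884\right) = \left(-3414 - 8\right) \left(-4884\right) = \left(-3422\right) \left(-4884\right) = 16713048$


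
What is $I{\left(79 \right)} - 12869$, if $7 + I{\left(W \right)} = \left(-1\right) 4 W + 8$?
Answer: $-13184$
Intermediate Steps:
$I{\left(W \right)} = 1 - 4 W$ ($I{\left(W \right)} = -7 + \left(\left(-1\right) 4 W + 8\right) = -7 - \left(-8 + 4 W\right) = 1 - 4 W$)
$I{\left(79 \right)} - 12869 = \left(1 - 316\right) - 12869 = -315 - 12869 = -13184$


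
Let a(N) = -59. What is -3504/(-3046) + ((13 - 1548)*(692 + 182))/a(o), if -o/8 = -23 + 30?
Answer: 2043344938/89857 ≈ 22740.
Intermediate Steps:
o = -56 (o = -8*(-23 + 30) = -8*7 = -56)
-3504/(-3046) + ((13 - 1548)*(692 + 182))/a(o) = -3504/(-3046) + ((13 - 1548)*(692 + 182))/(-59) = -3504*(-1/3046) - 1535*874*(-1/59) = 1752/1523 - 1341590*(-1/59) = 1752/1523 + 1341590/59 = 2043344938/89857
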